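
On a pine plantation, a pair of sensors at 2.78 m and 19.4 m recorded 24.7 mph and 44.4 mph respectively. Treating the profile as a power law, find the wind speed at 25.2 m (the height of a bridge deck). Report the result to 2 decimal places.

48.05 mph

First find α: α = ln(V₂/V₁)/ln(z₂/z₁) = ln(44.4/24.7)/ln(19.4/2.78) = 0.58644/1.94282 = 0.3018
Extrapolate from 19.4 m to 25.2 m: V₃ = 44.4 × (25.2/19.4)^0.3018 = 44.4 × 1.0822 = 48.0477 mph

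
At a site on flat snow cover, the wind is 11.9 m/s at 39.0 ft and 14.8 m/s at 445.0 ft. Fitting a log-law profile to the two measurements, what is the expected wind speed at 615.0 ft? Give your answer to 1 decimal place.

Log law: V ∝ ln(z/z₀). From the pair, with r = V₁/V₂ = 0.80405,
ln z₀ = (ln z₁ − r·ln z₂)/(1 − r) = (3.6636 − 0.80405×6.0981)/0.19595 = -6.3263 → z₀ = 0.001789 ft
V₃ = V₁ · ln(z₃/z₀)/ln(z₁/z₀) = 11.9 × 12.7480/9.9899 = 15.1854 m/s

15.2 m/s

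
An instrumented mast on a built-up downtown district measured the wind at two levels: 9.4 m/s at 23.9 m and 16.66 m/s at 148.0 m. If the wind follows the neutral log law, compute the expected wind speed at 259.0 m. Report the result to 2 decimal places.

18.89 m/s

Log law: V ∝ ln(z/z₀). From the pair, with r = V₁/V₂ = 0.56423,
ln z₀ = (ln z₁ − r·ln z₂)/(1 − r) = (3.1739 − 0.56423×4.9972)/0.43577 = 0.8131 → z₀ = 2.255 m
V₃ = V₁ · ln(z₃/z₀)/ln(z₁/z₀) = 9.4 × 4.7437/2.3608 = 18.8882 m/s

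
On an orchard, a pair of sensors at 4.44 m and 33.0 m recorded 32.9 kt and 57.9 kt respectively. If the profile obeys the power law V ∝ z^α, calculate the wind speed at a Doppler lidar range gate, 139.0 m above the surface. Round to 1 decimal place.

First find α: α = ln(V₂/V₁)/ln(z₂/z₁) = ln(57.9/32.9)/ln(33.0/4.44) = 0.56524/2.00585 = 0.2818
Extrapolate from 33.0 m to 139.0 m: V₃ = 57.9 × (139.0/33.0)^0.2818 = 57.9 × 1.4996 = 86.8283 kt

86.8 kt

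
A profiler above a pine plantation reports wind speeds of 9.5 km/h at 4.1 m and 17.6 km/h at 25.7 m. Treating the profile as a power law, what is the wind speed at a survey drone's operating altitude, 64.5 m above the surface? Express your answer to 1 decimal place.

First find α: α = ln(V₂/V₁)/ln(z₂/z₁) = ln(17.6/9.5)/ln(25.7/4.1) = 0.61661/1.83550 = 0.3359
Extrapolate from 25.7 m to 64.5 m: V₃ = 17.6 × (64.5/25.7)^0.3359 = 17.6 × 1.3622 = 23.9751 km/h

24.0 km/h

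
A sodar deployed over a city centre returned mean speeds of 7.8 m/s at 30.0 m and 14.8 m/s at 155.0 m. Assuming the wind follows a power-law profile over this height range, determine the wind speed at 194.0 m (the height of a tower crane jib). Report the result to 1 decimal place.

16.2 m/s

First find α: α = ln(V₂/V₁)/ln(z₂/z₁) = ln(14.8/7.8)/ln(155.0/30.0) = 0.64050/1.64223 = 0.3900
Extrapolate from 155.0 m to 194.0 m: V₃ = 14.8 × (194.0/155.0)^0.3900 = 14.8 × 1.0915 = 16.1539 m/s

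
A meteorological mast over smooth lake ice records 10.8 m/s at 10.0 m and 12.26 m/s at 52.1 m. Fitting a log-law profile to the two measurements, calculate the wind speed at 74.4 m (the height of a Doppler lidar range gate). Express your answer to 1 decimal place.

Log law: V ∝ ln(z/z₀). From the pair, with r = V₁/V₂ = 0.88091,
ln z₀ = (ln z₁ − r·ln z₂)/(1 − r) = (2.3026 − 0.88091×3.9532)/0.11909 = -9.9072 → z₀ = 0.00004982 m
V₃ = V₁ · ln(z₃/z₀)/ln(z₁/z₀) = 10.8 × 14.2166/12.2098 = 12.5752 m/s

12.6 m/s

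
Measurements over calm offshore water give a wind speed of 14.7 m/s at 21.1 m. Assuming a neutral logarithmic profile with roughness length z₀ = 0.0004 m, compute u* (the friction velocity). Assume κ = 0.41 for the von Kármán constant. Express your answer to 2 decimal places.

u* ≈ 0.55 m/s

Log law: V(z) = (u*/κ) · ln(z/z₀) ⇒ u* = κ · V / ln(z/z₀)
u* = 0.41 × 14.7 / ln(21.1/0.0004) = 0.41 × 14.7 / 10.8733
   = 6.0270 / 10.8733 = 0.5543 m/s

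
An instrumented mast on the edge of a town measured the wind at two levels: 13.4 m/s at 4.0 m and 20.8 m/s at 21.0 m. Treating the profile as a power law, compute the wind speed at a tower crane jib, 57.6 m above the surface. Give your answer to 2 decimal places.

First find α: α = ln(V₂/V₁)/ln(z₂/z₁) = ln(20.8/13.4)/ln(21.0/4.0) = 0.43970/1.65823 = 0.2652
Extrapolate from 21.0 m to 57.6 m: V₃ = 20.8 × (57.6/21.0)^0.2652 = 20.8 × 1.3068 = 27.1805 m/s

27.18 m/s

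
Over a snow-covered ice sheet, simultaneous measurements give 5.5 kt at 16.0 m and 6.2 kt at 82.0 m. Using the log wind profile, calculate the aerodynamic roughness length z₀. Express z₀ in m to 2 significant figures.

z₀ ≈ 0.000042 m

Log law: V(z) ∝ ln(z/z₀). With r = V₁/V₂ = 5.5/6.2 = 0.88710,
r · ln(z₂/z₀) = ln(z₁/z₀) ⇒ ln z₀ = (ln z₁ − r·ln z₂)/(1 − r)
ln z₀ = (2.77259 − 0.88710×4.40672) / 0.11290 = -10.0670
z₀ = exp(-10.0670) = 0.00004246 m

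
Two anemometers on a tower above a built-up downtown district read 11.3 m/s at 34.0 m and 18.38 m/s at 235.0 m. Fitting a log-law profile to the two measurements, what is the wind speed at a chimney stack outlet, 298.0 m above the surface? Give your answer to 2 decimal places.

19.25 m/s

Log law: V ∝ ln(z/z₀). From the pair, with r = V₁/V₂ = 0.61480,
ln z₀ = (ln z₁ − r·ln z₂)/(1 − r) = (3.5264 − 0.61480×5.4596)/0.38520 = 0.4408 → z₀ = 1.554 m
V₃ = V₁ · ln(z₃/z₀)/ln(z₁/z₀) = 11.3 × 5.2562/3.0855 = 19.2498 m/s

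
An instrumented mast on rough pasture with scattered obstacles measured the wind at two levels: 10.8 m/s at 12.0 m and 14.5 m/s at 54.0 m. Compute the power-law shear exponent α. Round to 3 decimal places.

α ≈ 0.196

Power law: V₂/V₁ = (z₂/z₁)^α ⇒ α = ln(V₂/V₁) / ln(z₂/z₁)
α = ln(14.5/10.8) / ln(54.0/12.0) = ln(1.3426) / ln(4.5000)
  = 0.29460 / 1.50408 = 0.19587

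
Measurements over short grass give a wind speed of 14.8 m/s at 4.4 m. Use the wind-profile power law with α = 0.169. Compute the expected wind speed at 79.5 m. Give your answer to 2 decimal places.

Power-law profile: V₂ = V₁ · (z₂/z₁)^α
V₂ = 14.8 × (79.5/4.4)^0.169 = 14.8 × (18.0682)^0.169
    = 14.8 × 1.6309 = 24.1368 m/s

24.14 m/s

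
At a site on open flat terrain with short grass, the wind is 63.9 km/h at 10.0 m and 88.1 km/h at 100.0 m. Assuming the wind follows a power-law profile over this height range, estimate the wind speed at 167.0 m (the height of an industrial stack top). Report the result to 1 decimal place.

94.6 km/h

First find α: α = ln(V₂/V₁)/ln(z₂/z₁) = ln(88.1/63.9)/ln(100.0/10.0) = 0.32115/2.30259 = 0.1395
Extrapolate from 100.0 m to 167.0 m: V₃ = 88.1 × (167.0/100.0)^0.1395 = 88.1 × 1.0741 = 94.6323 km/h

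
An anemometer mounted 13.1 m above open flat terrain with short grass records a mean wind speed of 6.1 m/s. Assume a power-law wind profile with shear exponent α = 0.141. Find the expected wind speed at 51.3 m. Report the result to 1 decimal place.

Power-law profile: V₂ = V₁ · (z₂/z₁)^α
V₂ = 6.1 × (51.3/13.1)^0.141 = 6.1 × (3.9160)^0.141
    = 6.1 × 1.2122 = 7.3947 m/s

7.4 m/s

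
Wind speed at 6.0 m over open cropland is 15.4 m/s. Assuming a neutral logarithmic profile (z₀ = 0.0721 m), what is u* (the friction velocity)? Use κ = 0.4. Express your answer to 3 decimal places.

u* ≈ 1.393 m/s

Log law: V(z) = (u*/κ) · ln(z/z₀) ⇒ u* = κ · V / ln(z/z₀)
u* = 0.4 × 15.4 / ln(6.0/0.0721) = 0.4 × 15.4 / 4.4215
   = 6.1600 / 4.4215 = 1.3932 m/s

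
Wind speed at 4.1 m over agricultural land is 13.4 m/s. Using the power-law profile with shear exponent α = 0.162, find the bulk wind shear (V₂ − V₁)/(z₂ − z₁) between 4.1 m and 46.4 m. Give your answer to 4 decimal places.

Power law: V₂ = V₁ · (z₂/z₁)^α = 13.4 × (11.3171)^0.162 = 19.8522 m/s
ΔV/Δz = (19.8522 − 13.4)/(46.4 − 4.1) = 6.4522/42.3000 = 0.15254 m/s/m

0.1525 m/s/m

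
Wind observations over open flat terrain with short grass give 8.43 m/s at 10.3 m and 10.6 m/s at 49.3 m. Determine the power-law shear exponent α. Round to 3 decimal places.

α ≈ 0.146

Power law: V₂/V₁ = (z₂/z₁)^α ⇒ α = ln(V₂/V₁) / ln(z₂/z₁)
α = ln(10.6/8.43) / ln(49.3/10.3) = ln(1.2574) / ln(4.7864)
  = 0.22906 / 1.56578 = 0.14629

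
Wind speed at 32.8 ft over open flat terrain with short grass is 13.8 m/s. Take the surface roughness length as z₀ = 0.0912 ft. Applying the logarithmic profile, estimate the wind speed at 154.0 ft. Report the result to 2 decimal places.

17.43 m/s

Log law: V(z) ∝ ln(z/z₀), so V₂/V₁ = ln(z₂/z₀) / ln(z₁/z₀).
ln(154.0/0.0912) = 7.4317, ln(32.8/0.0912) = 5.8851
V₂ = 13.8 × 7.4317/5.8851 = 13.8 × 1.2628 = 17.4264 m/s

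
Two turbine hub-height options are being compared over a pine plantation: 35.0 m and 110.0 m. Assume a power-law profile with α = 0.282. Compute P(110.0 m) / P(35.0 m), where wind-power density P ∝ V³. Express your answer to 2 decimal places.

2.63

Speed ratio: V_B/V_A = (z_B/z_A)^α = (110.0/35.0)^0.282 = (3.1429)^0.282 = 1.38116
Power-density ratio: P_B/P_A = (V_B/V_A)³ = (1.38116)³ = 2.63473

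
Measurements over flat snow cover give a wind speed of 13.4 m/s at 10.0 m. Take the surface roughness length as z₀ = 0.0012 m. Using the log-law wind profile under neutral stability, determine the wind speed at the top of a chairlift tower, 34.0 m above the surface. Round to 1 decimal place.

Log law: V(z) ∝ ln(z/z₀), so V₂/V₁ = ln(z₂/z₀) / ln(z₁/z₀).
ln(34.0/0.0012) = 10.2518, ln(10.0/0.0012) = 9.0280
V₂ = 13.4 × 10.2518/9.0280 = 13.4 × 1.1356 = 15.2164 m/s

15.2 m/s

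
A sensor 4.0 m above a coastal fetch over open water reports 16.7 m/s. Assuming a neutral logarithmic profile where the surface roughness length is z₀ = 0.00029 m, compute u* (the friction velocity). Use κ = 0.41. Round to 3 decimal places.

Log law: V(z) = (u*/κ) · ln(z/z₀) ⇒ u* = κ · V / ln(z/z₀)
u* = 0.41 × 16.7 / ln(4.0/0.00029) = 0.41 × 16.7 / 9.5319
   = 6.8470 / 9.5319 = 0.7183 m/s

u* ≈ 0.718 m/s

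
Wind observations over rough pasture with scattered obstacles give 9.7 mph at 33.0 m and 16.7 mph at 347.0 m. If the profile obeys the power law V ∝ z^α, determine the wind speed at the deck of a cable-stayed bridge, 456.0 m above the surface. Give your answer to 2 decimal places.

First find α: α = ln(V₂/V₁)/ln(z₂/z₁) = ln(16.7/9.7)/ln(347.0/33.0) = 0.54328/2.35282 = 0.2309
Extrapolate from 347.0 m to 456.0 m: V₃ = 16.7 × (456.0/347.0)^0.2309 = 16.7 × 1.0651 = 17.7873 mph

17.79 mph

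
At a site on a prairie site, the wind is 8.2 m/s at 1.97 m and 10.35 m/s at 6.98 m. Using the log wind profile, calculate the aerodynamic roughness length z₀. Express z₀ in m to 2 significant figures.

z₀ ≈ 0.016 m

Log law: V(z) ∝ ln(z/z₀). With r = V₁/V₂ = 8.2/10.35 = 0.79227,
r · ln(z₂/z₀) = ln(z₁/z₀) ⇒ ln z₀ = (ln z₁ − r·ln z₂)/(1 − r)
ln z₀ = (0.67803 − 0.79227×1.94305) / 0.20773 = -4.1467
z₀ = exp(-4.1467) = 0.01582 m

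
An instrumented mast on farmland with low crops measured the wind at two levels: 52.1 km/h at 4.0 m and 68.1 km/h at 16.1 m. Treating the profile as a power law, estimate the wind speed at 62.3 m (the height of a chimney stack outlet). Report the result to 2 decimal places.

First find α: α = ln(V₂/V₁)/ln(z₂/z₁) = ln(68.1/52.1)/ln(16.1/4.0) = 0.26781/1.39252 = 0.1923
Extrapolate from 16.1 m to 62.3 m: V₃ = 68.1 × (62.3/16.1)^0.1923 = 68.1 × 1.2972 = 88.3420 km/h

88.34 km/h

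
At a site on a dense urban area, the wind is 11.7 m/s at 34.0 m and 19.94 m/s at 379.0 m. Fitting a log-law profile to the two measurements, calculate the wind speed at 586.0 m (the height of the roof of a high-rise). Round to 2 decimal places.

21.43 m/s

Log law: V ∝ ln(z/z₀). From the pair, with r = V₁/V₂ = 0.58676,
ln z₀ = (ln z₁ − r·ln z₂)/(1 − r) = (3.5264 − 0.58676×5.9375)/0.41324 = 0.1027 → z₀ = 1.108 m
V₃ = V₁ · ln(z₃/z₀)/ln(z₁/z₀) = 11.7 × 6.2706/3.4236 = 21.4293 m/s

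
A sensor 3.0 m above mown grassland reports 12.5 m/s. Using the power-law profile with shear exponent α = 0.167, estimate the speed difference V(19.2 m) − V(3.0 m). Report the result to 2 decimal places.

4.54 m/s

Power law: V₂ = V₁ · (z₂/z₁)^α = 12.5 × (6.4000)^0.167 = 17.0428 m/s
ΔV = 17.0428 − 12.5 = 4.5428 m/s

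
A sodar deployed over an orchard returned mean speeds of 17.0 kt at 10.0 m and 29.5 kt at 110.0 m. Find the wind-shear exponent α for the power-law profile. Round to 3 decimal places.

α ≈ 0.230

Power law: V₂/V₁ = (z₂/z₁)^α ⇒ α = ln(V₂/V₁) / ln(z₂/z₁)
α = ln(29.5/17.0) / ln(110.0/10.0) = ln(1.7353) / ln(11.0000)
  = 0.55118 / 2.39790 = 0.22986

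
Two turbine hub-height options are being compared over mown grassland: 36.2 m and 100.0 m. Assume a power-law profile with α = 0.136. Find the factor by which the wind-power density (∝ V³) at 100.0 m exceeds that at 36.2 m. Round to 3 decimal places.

Speed ratio: V_B/V_A = (z_B/z_A)^α = (100.0/36.2)^0.136 = (2.7624)^0.136 = 1.14819
Power-density ratio: P_B/P_A = (V_B/V_A)³ = (1.14819)³ = 1.51372

1.514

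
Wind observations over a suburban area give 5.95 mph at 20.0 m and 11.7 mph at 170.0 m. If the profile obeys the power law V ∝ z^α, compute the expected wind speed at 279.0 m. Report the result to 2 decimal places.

First find α: α = ln(V₂/V₁)/ln(z₂/z₁) = ln(11.7/5.95)/ln(170.0/20.0) = 0.67620/2.14007 = 0.3160
Extrapolate from 170.0 m to 279.0 m: V₃ = 11.7 × (279.0/170.0)^0.3160 = 11.7 × 1.1695 = 13.6826 mph

13.68 mph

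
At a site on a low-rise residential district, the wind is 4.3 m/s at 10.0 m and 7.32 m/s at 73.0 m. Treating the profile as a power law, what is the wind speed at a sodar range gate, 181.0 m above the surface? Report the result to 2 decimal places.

First find α: α = ln(V₂/V₁)/ln(z₂/z₁) = ln(7.32/4.3)/ln(73.0/10.0) = 0.53200/1.98787 = 0.2676
Extrapolate from 73.0 m to 181.0 m: V₃ = 7.32 × (181.0/73.0)^0.2676 = 7.32 × 1.2751 = 9.3336 m/s

9.33 m/s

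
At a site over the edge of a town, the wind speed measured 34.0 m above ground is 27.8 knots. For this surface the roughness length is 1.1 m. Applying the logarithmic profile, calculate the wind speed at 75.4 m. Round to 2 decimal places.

34.25 knots

Log law: V(z) ∝ ln(z/z₀), so V₂/V₁ = ln(z₂/z₀) / ln(z₁/z₀).
ln(75.4/1.1) = 4.2275, ln(34.0/1.1) = 3.4311
V₂ = 27.8 × 4.2275/3.4311 = 27.8 × 1.2321 = 34.2532 knots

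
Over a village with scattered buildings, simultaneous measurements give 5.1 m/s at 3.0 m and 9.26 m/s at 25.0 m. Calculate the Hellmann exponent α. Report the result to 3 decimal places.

α ≈ 0.281

Power law: V₂/V₁ = (z₂/z₁)^α ⇒ α = ln(V₂/V₁) / ln(z₂/z₁)
α = ln(9.26/5.1) / ln(25.0/3.0) = ln(1.8157) / ln(8.3333)
  = 0.59646 / 2.12026 = 0.28132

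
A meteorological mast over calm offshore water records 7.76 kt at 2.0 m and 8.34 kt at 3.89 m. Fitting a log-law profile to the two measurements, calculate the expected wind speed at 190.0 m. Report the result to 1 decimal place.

Log law: V ∝ ln(z/z₀). From the pair, with r = V₁/V₂ = 0.93046,
ln z₀ = (ln z₁ − r·ln z₂)/(1 − r) = (0.6931 − 0.93046×1.3584)/0.06954 = -8.2076 → z₀ = 0.0002726 m
V₃ = V₁ · ln(z₃/z₀)/ln(z₁/z₀) = 7.76 × 13.4546/8.9007 = 11.7302 kt

11.7 kt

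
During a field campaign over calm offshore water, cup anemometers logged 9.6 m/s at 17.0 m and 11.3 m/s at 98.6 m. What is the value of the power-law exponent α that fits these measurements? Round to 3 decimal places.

Power law: V₂/V₁ = (z₂/z₁)^α ⇒ α = ln(V₂/V₁) / ln(z₂/z₁)
α = ln(11.3/9.6) / ln(98.6/17.0) = ln(1.1771) / ln(5.8000)
  = 0.16304 / 1.75786 = 0.09275

α ≈ 0.093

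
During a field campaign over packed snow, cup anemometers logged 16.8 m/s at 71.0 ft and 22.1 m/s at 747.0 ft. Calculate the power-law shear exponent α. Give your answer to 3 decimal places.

Power law: V₂/V₁ = (z₂/z₁)^α ⇒ α = ln(V₂/V₁) / ln(z₂/z₁)
α = ln(22.1/16.8) / ln(747.0/71.0) = ln(1.3155) / ln(10.5211)
  = 0.27420 / 2.35339 = 0.11651

α ≈ 0.117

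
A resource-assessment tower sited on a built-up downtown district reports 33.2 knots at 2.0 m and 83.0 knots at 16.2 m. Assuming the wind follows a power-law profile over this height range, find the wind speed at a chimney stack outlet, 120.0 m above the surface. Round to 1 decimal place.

First find α: α = ln(V₂/V₁)/ln(z₂/z₁) = ln(83.0/33.2)/ln(16.2/2.0) = 0.91629/2.09186 = 0.4380
Extrapolate from 16.2 m to 120.0 m: V₃ = 83.0 × (120.0/16.2)^0.4380 = 83.0 × 2.4040 = 199.5329 knots

199.5 knots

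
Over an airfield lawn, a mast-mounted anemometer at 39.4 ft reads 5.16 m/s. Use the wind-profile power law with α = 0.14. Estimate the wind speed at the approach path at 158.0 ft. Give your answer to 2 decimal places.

Power-law profile: V₂ = V₁ · (z₂/z₁)^α
V₂ = 5.16 × (158.0/39.4)^0.14 = 5.16 × (4.0102)^0.14
    = 5.16 × 1.2146 = 6.2675 m/s

6.27 m/s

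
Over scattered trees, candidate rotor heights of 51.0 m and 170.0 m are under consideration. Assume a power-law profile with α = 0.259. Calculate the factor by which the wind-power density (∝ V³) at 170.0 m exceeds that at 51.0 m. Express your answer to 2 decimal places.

Speed ratio: V_B/V_A = (z_B/z_A)^α = (170.0/51.0)^0.259 = (3.3333)^0.259 = 1.36592
Power-density ratio: P_B/P_A = (V_B/V_A)³ = (1.36592)³ = 2.54845

2.55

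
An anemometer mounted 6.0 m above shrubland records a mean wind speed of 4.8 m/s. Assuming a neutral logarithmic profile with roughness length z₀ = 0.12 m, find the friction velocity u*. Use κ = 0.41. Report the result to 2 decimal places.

u* ≈ 0.50 m/s

Log law: V(z) = (u*/κ) · ln(z/z₀) ⇒ u* = κ · V / ln(z/z₀)
u* = 0.41 × 4.8 / ln(6.0/0.12) = 0.41 × 4.8 / 3.9120
   = 1.9680 / 3.9120 = 0.5031 m/s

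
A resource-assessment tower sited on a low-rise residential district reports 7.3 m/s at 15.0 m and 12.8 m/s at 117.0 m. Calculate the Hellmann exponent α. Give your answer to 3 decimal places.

Power law: V₂/V₁ = (z₂/z₁)^α ⇒ α = ln(V₂/V₁) / ln(z₂/z₁)
α = ln(12.8/7.3) / ln(117.0/15.0) = ln(1.7534) / ln(7.8000)
  = 0.56157 / 2.05412 = 0.27339

α ≈ 0.273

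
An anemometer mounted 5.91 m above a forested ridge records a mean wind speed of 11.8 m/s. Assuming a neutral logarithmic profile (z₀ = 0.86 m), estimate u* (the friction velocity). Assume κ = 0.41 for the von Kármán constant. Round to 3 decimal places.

Log law: V(z) = (u*/κ) · ln(z/z₀) ⇒ u* = κ · V / ln(z/z₀)
u* = 0.41 × 11.8 / ln(5.91/0.86) = 0.41 × 11.8 / 1.9275
   = 4.8380 / 1.9275 = 2.5100 m/s

u* ≈ 2.510 m/s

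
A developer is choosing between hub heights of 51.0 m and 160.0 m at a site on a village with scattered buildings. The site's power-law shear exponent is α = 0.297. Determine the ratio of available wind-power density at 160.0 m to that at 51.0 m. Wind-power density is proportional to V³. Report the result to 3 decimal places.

2.770

Speed ratio: V_B/V_A = (z_B/z_A)^α = (160.0/51.0)^0.297 = (3.1373)^0.297 = 1.40435
Power-density ratio: P_B/P_A = (V_B/V_A)³ = (1.40435)³ = 2.76966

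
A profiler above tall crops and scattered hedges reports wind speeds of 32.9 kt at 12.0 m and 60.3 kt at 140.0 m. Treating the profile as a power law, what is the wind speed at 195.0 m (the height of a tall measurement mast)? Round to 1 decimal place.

65.4 kt

First find α: α = ln(V₂/V₁)/ln(z₂/z₁) = ln(60.3/32.9)/ln(140.0/12.0) = 0.60586/2.45674 = 0.2466
Extrapolate from 140.0 m to 195.0 m: V₃ = 60.3 × (195.0/140.0)^0.2466 = 60.3 × 1.0851 = 65.4344 kt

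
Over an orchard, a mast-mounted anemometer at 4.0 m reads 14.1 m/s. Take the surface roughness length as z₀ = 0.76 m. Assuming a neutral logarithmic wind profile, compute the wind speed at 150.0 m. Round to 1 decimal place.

44.9 m/s

Log law: V(z) ∝ ln(z/z₀), so V₂/V₁ = ln(z₂/z₀) / ln(z₁/z₀).
ln(150.0/0.76) = 5.2851, ln(4.0/0.76) = 1.6607
V₂ = 14.1 × 5.2851/1.6607 = 14.1 × 3.1824 = 44.8715 m/s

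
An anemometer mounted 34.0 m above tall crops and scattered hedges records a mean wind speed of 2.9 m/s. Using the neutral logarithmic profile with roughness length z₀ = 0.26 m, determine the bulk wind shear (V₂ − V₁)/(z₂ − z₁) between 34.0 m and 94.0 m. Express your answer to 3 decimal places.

Log law: V₂ = V₁ · ln(z₂/z₀)/ln(z₁/z₀) = 2.9 × 5.8904/4.8734 = 3.5051 m/s
ΔV/Δz = (3.5051 − 2.9)/(94.0 − 34.0) = 0.6051/60.0000 = 0.01009 m/s/m

0.010 m/s/m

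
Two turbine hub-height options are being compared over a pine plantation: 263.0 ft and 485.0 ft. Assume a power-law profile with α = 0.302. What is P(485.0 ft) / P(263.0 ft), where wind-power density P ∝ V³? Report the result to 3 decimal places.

1.741

Speed ratio: V_B/V_A = (z_B/z_A)^α = (485.0/263.0)^0.302 = (1.8441)^0.302 = 1.20300
Power-density ratio: P_B/P_A = (V_B/V_A)³ = (1.20300)³ = 1.74101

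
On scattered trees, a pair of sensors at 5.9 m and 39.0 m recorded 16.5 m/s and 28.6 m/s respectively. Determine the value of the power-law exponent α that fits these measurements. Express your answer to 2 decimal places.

α ≈ 0.29

Power law: V₂/V₁ = (z₂/z₁)^α ⇒ α = ln(V₂/V₁) / ln(z₂/z₁)
α = ln(28.6/16.5) / ln(39.0/5.9) = ln(1.7333) / ln(6.6102)
  = 0.55005 / 1.88861 = 0.29124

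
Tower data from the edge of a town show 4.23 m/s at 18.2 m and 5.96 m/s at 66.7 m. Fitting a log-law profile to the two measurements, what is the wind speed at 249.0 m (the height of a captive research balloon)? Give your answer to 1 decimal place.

7.7 m/s

Log law: V ∝ ln(z/z₀). From the pair, with r = V₁/V₂ = 0.70973,
ln z₀ = (ln z₁ − r·ln z₂)/(1 − r) = (2.9014 − 0.70973×4.2002)/0.29027 = -0.2742 → z₀ = 0.7602 m
V₃ = V₁ · ln(z₃/z₀)/ln(z₁/z₀) = 4.23 × 5.7917/3.1756 = 7.7146 m/s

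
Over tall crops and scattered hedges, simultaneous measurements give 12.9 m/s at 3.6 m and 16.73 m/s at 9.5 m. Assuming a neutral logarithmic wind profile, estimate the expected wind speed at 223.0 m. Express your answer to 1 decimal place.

29.2 m/s

Log law: V ∝ ln(z/z₀). From the pair, with r = V₁/V₂ = 0.77107,
ln z₀ = (ln z₁ − r·ln z₂)/(1 − r) = (1.2809 − 0.77107×2.2513)/0.22893 = -1.9874 → z₀ = 0.1371 m
V₃ = V₁ · ln(z₃/z₀)/ln(z₁/z₀) = 12.9 × 7.3945/3.2683 = 29.1862 m/s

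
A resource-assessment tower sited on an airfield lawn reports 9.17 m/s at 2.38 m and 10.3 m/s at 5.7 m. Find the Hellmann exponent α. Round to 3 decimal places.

Power law: V₂/V₁ = (z₂/z₁)^α ⇒ α = ln(V₂/V₁) / ln(z₂/z₁)
α = ln(10.3/9.17) / ln(5.7/2.38) = ln(1.1232) / ln(2.3950)
  = 0.11621 / 0.87337 = 0.13306

α ≈ 0.133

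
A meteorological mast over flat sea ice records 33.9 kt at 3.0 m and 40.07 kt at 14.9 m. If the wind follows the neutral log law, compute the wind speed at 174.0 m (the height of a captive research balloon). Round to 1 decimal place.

49.5 kt

Log law: V ∝ ln(z/z₀). From the pair, with r = V₁/V₂ = 0.84602,
ln z₀ = (ln z₁ − r·ln z₂)/(1 − r) = (1.0986 − 0.84602×2.7014)/0.15398 = -7.7074 → z₀ = 0.0004495 m
V₃ = V₁ · ln(z₃/z₀)/ln(z₁/z₀) = 33.9 × 12.8665/8.8060 = 49.5312 kt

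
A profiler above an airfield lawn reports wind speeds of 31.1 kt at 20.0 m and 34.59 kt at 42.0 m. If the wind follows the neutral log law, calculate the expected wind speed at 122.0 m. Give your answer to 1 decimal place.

Log law: V ∝ ln(z/z₀). From the pair, with r = V₁/V₂ = 0.89910,
ln z₀ = (ln z₁ − r·ln z₂)/(1 − r) = (2.9957 − 0.89910×3.7377)/0.10090 = -3.6158 → z₀ = 0.02690 m
V₃ = V₁ · ln(z₃/z₀)/ln(z₁/z₀) = 31.1 × 8.4198/6.6115 = 39.6060 kt

39.6 kt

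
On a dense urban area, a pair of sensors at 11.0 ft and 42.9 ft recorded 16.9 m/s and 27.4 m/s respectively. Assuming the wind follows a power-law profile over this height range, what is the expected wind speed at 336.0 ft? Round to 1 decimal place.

56.9 m/s

First find α: α = ln(V₂/V₁)/ln(z₂/z₁) = ln(27.4/16.9)/ln(42.9/11.0) = 0.48323/1.36098 = 0.3551
Extrapolate from 42.9 ft to 336.0 ft: V₃ = 27.4 × (336.0/42.9)^0.3551 = 27.4 × 2.0767 = 56.9027 m/s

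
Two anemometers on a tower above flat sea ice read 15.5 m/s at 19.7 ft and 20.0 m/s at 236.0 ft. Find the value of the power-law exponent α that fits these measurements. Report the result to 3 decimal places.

Power law: V₂/V₁ = (z₂/z₁)^α ⇒ α = ln(V₂/V₁) / ln(z₂/z₁)
α = ln(20.0/15.5) / ln(236.0/19.7) = ln(1.2903) / ln(11.9797)
  = 0.25489 / 2.48321 = 0.10265

α ≈ 0.103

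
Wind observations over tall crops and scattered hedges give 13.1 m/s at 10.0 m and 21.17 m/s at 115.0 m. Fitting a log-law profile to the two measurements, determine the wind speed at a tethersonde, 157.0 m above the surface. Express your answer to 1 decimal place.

22.2 m/s

Log law: V ∝ ln(z/z₀). From the pair, with r = V₁/V₂ = 0.61880,
ln z₀ = (ln z₁ − r·ln z₂)/(1 − r) = (2.3026 − 0.61880×4.7449)/0.38120 = -1.6621 → z₀ = 0.1897 m
V₃ = V₁ · ln(z₃/z₀)/ln(z₁/z₀) = 13.1 × 6.7183/3.9647 = 22.1986 m/s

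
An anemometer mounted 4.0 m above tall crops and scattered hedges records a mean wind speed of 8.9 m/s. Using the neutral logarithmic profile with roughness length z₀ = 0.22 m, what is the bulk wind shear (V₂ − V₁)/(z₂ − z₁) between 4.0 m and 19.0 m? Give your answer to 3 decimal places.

0.319 m/s/m

Log law: V₂ = V₁ · ln(z₂/z₀)/ln(z₁/z₀) = 8.9 × 4.4586/2.9004 = 13.6812 m/s
ΔV/Δz = (13.6812 − 8.9)/(19.0 − 4.0) = 4.7812/15.0000 = 0.31875 m/s/m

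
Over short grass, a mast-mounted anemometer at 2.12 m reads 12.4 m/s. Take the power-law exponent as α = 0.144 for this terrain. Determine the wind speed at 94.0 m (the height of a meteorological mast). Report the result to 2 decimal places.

21.41 m/s

Power-law profile: V₂ = V₁ · (z₂/z₁)^α
V₂ = 12.4 × (94.0/2.12)^0.144 = 12.4 × (44.3396)^0.144
    = 12.4 × 1.7264 = 21.4072 m/s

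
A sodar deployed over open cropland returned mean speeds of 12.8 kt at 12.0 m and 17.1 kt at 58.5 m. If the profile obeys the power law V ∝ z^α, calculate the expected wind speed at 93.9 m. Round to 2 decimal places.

First find α: α = ln(V₂/V₁)/ln(z₂/z₁) = ln(17.1/12.8)/ln(58.5/12.0) = 0.28963/1.58412 = 0.1828
Extrapolate from 58.5 m to 93.9 m: V₃ = 17.1 × (93.9/58.5)^0.1828 = 17.1 × 1.0904 = 18.6454 kt

18.65 kt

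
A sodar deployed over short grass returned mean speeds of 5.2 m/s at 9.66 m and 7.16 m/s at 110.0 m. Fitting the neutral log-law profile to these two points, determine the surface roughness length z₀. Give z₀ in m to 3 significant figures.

Log law: V(z) ∝ ln(z/z₀). With r = V₁/V₂ = 5.2/7.16 = 0.72626,
r · ln(z₂/z₀) = ln(z₁/z₀) ⇒ ln z₀ = (ln z₁ − r·ln z₂)/(1 − r)
ln z₀ = (2.26799 − 0.72626×4.70048) / 0.27374 = -4.1855
z₀ = exp(-4.1855) = 0.01521 m

z₀ ≈ 0.0152 m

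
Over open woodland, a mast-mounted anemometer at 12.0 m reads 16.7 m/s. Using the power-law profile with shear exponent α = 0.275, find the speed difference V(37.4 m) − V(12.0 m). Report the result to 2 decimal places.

Power law: V₂ = V₁ · (z₂/z₁)^α = 16.7 × (3.1167)^0.275 = 22.8287 m/s
ΔV = 22.8287 − 16.7 = 6.1287 m/s

6.13 m/s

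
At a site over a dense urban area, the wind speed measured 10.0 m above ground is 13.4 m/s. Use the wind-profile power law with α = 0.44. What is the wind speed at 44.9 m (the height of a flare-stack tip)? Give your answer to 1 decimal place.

Power-law profile: V₂ = V₁ · (z₂/z₁)^α
V₂ = 13.4 × (44.9/10.0)^0.44 = 13.4 × (4.4900)^0.44
    = 13.4 × 1.9364 = 25.9474 m/s

25.9 m/s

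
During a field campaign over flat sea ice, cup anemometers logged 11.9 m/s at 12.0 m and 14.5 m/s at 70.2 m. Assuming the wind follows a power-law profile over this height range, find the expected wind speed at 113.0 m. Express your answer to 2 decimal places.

15.29 m/s

First find α: α = ln(V₂/V₁)/ln(z₂/z₁) = ln(14.5/11.9)/ln(70.2/12.0) = 0.19761/1.76644 = 0.1119
Extrapolate from 70.2 m to 113.0 m: V₃ = 14.5 × (113.0/70.2)^0.1119 = 14.5 × 1.0547 = 15.2931 m/s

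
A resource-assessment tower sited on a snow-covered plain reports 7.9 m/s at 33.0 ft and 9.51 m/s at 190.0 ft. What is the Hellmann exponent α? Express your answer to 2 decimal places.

Power law: V₂/V₁ = (z₂/z₁)^α ⇒ α = ln(V₂/V₁) / ln(z₂/z₁)
α = ln(9.51/7.9) / ln(190.0/33.0) = ln(1.2038) / ln(5.7576)
  = 0.18548 / 1.75052 = 0.10596

α ≈ 0.11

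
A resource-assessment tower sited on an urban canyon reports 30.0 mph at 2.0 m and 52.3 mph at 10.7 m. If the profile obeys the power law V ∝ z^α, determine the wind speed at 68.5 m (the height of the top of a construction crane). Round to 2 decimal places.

First find α: α = ln(V₂/V₁)/ln(z₂/z₁) = ln(52.3/30.0)/ln(10.7/2.0) = 0.55580/1.67710 = 0.3314
Extrapolate from 10.7 m to 68.5 m: V₃ = 52.3 × (68.5/10.7)^0.3314 = 52.3 × 1.8502 = 96.7645 mph

96.76 mph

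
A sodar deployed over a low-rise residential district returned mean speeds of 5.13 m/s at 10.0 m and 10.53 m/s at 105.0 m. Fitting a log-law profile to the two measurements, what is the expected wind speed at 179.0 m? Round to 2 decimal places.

11.76 m/s

Log law: V ∝ ln(z/z₀). From the pair, with r = V₁/V₂ = 0.48718,
ln z₀ = (ln z₁ − r·ln z₂)/(1 − r) = (2.3026 − 0.48718×4.6540)/0.51282 = 0.0688 → z₀ = 1.071 m
V₃ = V₁ · ln(z₃/z₀)/ln(z₁/z₀) = 5.13 × 5.1186/2.2338 = 11.7550 m/s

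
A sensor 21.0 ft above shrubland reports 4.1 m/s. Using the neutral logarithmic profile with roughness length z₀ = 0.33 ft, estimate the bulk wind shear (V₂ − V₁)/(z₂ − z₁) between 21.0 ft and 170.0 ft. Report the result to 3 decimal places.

Log law: V₂ = V₁ · ln(z₂/z₀)/ln(z₁/z₀) = 4.1 × 6.2445/4.1532 = 6.1645 m/s
ΔV/Δz = (6.1645 − 4.1)/(170.0 − 21.0) = 2.0645/149.0000 = 0.01386 m/s/ft

0.014 m/s/ft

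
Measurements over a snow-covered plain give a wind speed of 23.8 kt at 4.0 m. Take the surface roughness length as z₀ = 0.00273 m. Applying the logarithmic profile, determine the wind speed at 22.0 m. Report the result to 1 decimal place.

Log law: V(z) ∝ ln(z/z₀), so V₂/V₁ = ln(z₂/z₀) / ln(z₁/z₀).
ln(22.0/0.00273) = 8.9945, ln(4.0/0.00273) = 7.2897
V₂ = 23.8 × 8.9945/7.2897 = 23.8 × 1.2339 = 29.3658 kt

29.4 kt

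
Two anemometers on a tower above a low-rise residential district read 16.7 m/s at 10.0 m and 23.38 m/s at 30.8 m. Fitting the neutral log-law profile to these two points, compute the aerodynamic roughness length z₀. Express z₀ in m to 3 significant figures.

z₀ ≈ 0.601 m

Log law: V(z) ∝ ln(z/z₀). With r = V₁/V₂ = 16.7/23.38 = 0.71429,
r · ln(z₂/z₀) = ln(z₁/z₀) ⇒ ln z₀ = (ln z₁ − r·ln z₂)/(1 − r)
ln z₀ = (2.30259 − 0.71429×3.42751) / 0.28571 = -0.5097
z₀ = exp(-0.5097) = 0.6007 m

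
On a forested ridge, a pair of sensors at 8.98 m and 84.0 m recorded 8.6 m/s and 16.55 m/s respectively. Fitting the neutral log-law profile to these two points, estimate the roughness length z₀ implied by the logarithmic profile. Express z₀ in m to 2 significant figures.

z₀ ≈ 0.80 m

Log law: V(z) ∝ ln(z/z₀). With r = V₁/V₂ = 8.6/16.55 = 0.51964,
r · ln(z₂/z₀) = ln(z₁/z₀) ⇒ ln z₀ = (ln z₁ − r·ln z₂)/(1 − r)
ln z₀ = (2.19500 − 0.51964×4.43082) / 0.48036 = -0.2236
z₀ = exp(-0.2236) = 0.7996 m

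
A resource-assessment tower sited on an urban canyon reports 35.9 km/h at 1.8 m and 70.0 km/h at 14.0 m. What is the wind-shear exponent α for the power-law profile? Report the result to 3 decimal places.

Power law: V₂/V₁ = (z₂/z₁)^α ⇒ α = ln(V₂/V₁) / ln(z₂/z₁)
α = ln(70.0/35.9) / ln(14.0/1.8) = ln(1.9499) / ln(7.7778)
  = 0.66776 / 2.05127 = 0.32553

α ≈ 0.326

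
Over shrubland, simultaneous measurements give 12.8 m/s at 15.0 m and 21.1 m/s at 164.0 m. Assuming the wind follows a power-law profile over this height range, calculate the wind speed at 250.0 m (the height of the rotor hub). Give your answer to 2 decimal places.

First find α: α = ln(V₂/V₁)/ln(z₂/z₁) = ln(21.1/12.8)/ln(164.0/15.0) = 0.49983/2.39182 = 0.2090
Extrapolate from 164.0 m to 250.0 m: V₃ = 21.1 × (250.0/164.0)^0.2090 = 21.1 × 1.0921 = 23.0433 m/s

23.04 m/s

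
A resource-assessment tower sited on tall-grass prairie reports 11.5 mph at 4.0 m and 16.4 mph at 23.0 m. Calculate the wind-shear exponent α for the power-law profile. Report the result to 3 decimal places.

Power law: V₂/V₁ = (z₂/z₁)^α ⇒ α = ln(V₂/V₁) / ln(z₂/z₁)
α = ln(16.4/11.5) / ln(23.0/4.0) = ln(1.4261) / ln(5.7500)
  = 0.35493 / 1.74920 = 0.20291

α ≈ 0.203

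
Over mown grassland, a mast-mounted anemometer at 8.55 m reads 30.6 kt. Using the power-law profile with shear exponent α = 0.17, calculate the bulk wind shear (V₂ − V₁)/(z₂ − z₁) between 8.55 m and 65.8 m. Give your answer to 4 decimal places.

Power law: V₂ = V₁ · (z₂/z₁)^α = 30.6 × (7.6959)^0.17 = 43.2898 kt
ΔV/Δz = (43.2898 − 30.6)/(65.8 − 8.55) = 12.6898/57.2500 = 0.22166 kt/m

0.2217 kt/m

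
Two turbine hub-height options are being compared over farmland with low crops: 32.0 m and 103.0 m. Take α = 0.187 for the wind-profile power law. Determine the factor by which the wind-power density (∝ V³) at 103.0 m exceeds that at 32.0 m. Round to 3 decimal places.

1.927

Speed ratio: V_B/V_A = (z_B/z_A)^α = (103.0/32.0)^0.187 = (3.2188)^0.187 = 1.24434
Power-density ratio: P_B/P_A = (V_B/V_A)³ = (1.24434)³ = 1.92669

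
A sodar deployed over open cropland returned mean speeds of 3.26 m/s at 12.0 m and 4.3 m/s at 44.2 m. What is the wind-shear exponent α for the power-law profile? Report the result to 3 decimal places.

Power law: V₂/V₁ = (z₂/z₁)^α ⇒ α = ln(V₂/V₁) / ln(z₂/z₁)
α = ln(4.3/3.26) / ln(44.2/12.0) = ln(1.3190) / ln(3.6833)
  = 0.27689 / 1.30382 = 0.21237

α ≈ 0.212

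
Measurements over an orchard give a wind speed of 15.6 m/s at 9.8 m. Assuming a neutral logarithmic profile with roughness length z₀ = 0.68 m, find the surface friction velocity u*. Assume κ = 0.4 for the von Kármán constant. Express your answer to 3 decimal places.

Log law: V(z) = (u*/κ) · ln(z/z₀) ⇒ u* = κ · V / ln(z/z₀)
u* = 0.4 × 15.6 / ln(9.8/0.68) = 0.4 × 15.6 / 2.6680
   = 6.2400 / 2.6680 = 2.3388 m/s

u* ≈ 2.339 m/s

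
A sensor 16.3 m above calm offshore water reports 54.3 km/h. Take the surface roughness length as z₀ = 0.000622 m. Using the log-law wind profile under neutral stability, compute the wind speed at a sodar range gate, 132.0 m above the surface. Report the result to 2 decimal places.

Log law: V(z) ∝ ln(z/z₀), so V₂/V₁ = ln(z₂/z₀) / ln(z₁/z₀).
ln(132.0/0.000622) = 12.2654, ln(16.3/0.000622) = 10.1737
V₂ = 54.3 × 12.2654/10.1737 = 54.3 × 1.2056 = 65.4636 km/h

65.46 km/h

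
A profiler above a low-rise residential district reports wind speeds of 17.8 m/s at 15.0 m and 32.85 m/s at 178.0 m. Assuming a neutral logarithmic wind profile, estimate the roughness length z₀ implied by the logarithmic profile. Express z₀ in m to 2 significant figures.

z₀ ≈ 0.80 m

Log law: V(z) ∝ ln(z/z₀). With r = V₁/V₂ = 17.8/32.85 = 0.54186,
r · ln(z₂/z₀) = ln(z₁/z₀) ⇒ ln z₀ = (ln z₁ − r·ln z₂)/(1 − r)
ln z₀ = (2.70805 − 0.54186×5.18178) / 0.45814 = -0.2177
z₀ = exp(-0.2177) = 0.8044 m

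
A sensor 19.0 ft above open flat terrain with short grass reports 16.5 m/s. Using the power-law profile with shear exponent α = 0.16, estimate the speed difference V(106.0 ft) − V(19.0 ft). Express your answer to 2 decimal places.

5.22 m/s

Power law: V₂ = V₁ · (z₂/z₁)^α = 16.5 × (5.5789)^0.16 = 21.7236 m/s
ΔV = 21.7236 − 16.5 = 5.2236 m/s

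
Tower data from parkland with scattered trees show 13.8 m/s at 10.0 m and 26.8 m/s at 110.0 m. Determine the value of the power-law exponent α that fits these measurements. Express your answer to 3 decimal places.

α ≈ 0.277

Power law: V₂/V₁ = (z₂/z₁)^α ⇒ α = ln(V₂/V₁) / ln(z₂/z₁)
α = ln(26.8/13.8) / ln(110.0/10.0) = ln(1.9420) / ln(11.0000)
  = 0.66373 / 2.39790 = 0.27680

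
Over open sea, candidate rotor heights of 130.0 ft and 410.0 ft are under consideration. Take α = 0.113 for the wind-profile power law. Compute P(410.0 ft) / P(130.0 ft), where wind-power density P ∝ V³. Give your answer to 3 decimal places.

Speed ratio: V_B/V_A = (z_B/z_A)^α = (410.0/130.0)^0.113 = (3.1538)^0.113 = 1.13859
Power-density ratio: P_B/P_A = (V_B/V_A)³ = (1.13859)³ = 1.47607

1.476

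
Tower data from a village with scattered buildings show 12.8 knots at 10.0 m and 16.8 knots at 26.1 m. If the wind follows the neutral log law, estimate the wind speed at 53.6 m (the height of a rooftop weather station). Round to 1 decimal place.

19.8 knots

Log law: V ∝ ln(z/z₀). From the pair, with r = V₁/V₂ = 0.76190,
ln z₀ = (ln z₁ − r·ln z₂)/(1 − r) = (2.3026 − 0.76190×3.2619)/0.23810 = -0.7673 → z₀ = 0.4642 m
V₃ = V₁ · ln(z₃/z₀)/ln(z₁/z₀) = 12.8 × 4.7489/3.0699 = 19.8004 knots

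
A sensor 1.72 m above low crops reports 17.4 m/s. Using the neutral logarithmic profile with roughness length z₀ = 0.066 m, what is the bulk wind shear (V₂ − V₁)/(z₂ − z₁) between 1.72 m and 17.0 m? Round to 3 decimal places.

0.800 m/s/m

Log law: V₂ = V₁ · ln(z₂/z₀)/ln(z₁/z₀) = 17.4 × 5.5513/3.2604 = 29.6259 m/s
ΔV/Δz = (29.6259 − 17.4)/(17.0 − 1.72) = 12.2259/15.2800 = 0.80012 m/s/m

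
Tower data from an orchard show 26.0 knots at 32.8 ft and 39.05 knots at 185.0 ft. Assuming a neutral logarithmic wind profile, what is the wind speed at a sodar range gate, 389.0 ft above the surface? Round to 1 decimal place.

44.7 knots

Log law: V ∝ ln(z/z₀). From the pair, with r = V₁/V₂ = 0.66581,
ln z₀ = (ln z₁ − r·ln z₂)/(1 − r) = (3.4904 − 0.66581×5.2204)/0.33419 = 0.0438 → z₀ = 1.045 ft
V₃ = V₁ · ln(z₃/z₀)/ln(z₁/z₀) = 26.0 × 5.9197/3.4466 = 44.6566 knots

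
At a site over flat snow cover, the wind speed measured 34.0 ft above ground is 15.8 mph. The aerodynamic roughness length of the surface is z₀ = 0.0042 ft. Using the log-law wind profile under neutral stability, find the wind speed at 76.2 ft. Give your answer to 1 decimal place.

17.2 mph

Log law: V(z) ∝ ln(z/z₀), so V₂/V₁ = ln(z₂/z₀) / ln(z₁/z₀).
ln(76.2/0.0042) = 9.8060, ln(34.0/0.0042) = 8.9990
V₂ = 15.8 × 9.8060/8.9990 = 15.8 × 1.0897 = 17.2169 mph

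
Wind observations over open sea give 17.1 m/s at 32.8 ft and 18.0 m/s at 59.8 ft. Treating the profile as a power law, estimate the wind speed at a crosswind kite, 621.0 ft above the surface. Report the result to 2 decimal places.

First find α: α = ln(V₂/V₁)/ln(z₂/z₁) = ln(18.0/17.1)/ln(59.8/32.8) = 0.05129/0.60058 = 0.0854
Extrapolate from 59.8 ft to 621.0 ft: V₃ = 18.0 × (621.0/59.8)^0.0854 = 18.0 × 1.2213 = 21.9826 m/s

21.98 m/s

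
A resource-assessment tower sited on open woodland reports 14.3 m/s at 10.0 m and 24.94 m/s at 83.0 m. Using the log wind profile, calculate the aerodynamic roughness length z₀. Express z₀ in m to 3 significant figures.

Log law: V(z) ∝ ln(z/z₀). With r = V₁/V₂ = 14.3/24.94 = 0.57338,
r · ln(z₂/z₀) = ln(z₁/z₀) ⇒ ln z₀ = (ln z₁ − r·ln z₂)/(1 − r)
ln z₀ = (2.30259 − 0.57338×4.41884) / 0.42662 = -0.5416
z₀ = exp(-0.5416) = 0.5818 m

z₀ ≈ 0.582 m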